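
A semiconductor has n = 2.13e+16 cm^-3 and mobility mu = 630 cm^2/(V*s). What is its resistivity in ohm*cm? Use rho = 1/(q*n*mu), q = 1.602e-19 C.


Step 1: sigma = q * n * mu = 1.602e-19 * 2.13e+16 * 630 = 2.14972e+00 S/cm
Step 2: rho = 1 / sigma = 1 / 2.14972e+00 = 0.4652 ohm*cm

0.4652


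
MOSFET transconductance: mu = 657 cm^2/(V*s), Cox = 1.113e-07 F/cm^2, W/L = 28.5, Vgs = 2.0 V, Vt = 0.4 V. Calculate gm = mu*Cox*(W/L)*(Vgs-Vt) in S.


Step 1: Vov = Vgs - Vt = 2.0 - 0.4 = 1.6 V
Step 2: gm = mu * Cox * (W/L) * Vov
Step 3: gm = 657 * 1.113e-07 * 28.5 * 1.6 = 3.33e-03 S

3.33e-03


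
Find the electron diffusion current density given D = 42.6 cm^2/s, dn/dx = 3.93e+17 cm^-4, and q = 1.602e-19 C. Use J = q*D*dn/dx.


Step 1: J = q * D * (dn/dx)
Step 2: J = 1.602e-19 * 42.6 * 3.93e+17
Step 3: J = 2.68e+00 A/cm^2

2.68e+00


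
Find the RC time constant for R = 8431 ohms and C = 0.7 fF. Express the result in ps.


Step 1: tau = R * C
Step 2: tau = 8431 * 0.7 fF = 8431 * 7.0e-16 F
Step 3: tau = 5.9017e-12 s = 5.9017 ps

5.9017


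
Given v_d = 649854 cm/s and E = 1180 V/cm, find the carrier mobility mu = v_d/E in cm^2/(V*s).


Step 1: mu = v_d / E
Step 2: mu = 649854 / 1180
Step 3: mu = 550.72 cm^2/(V*s)

550.72


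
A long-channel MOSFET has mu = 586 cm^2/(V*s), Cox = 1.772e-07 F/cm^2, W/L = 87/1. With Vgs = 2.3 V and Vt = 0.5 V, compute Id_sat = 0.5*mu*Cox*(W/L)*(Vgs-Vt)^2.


Step 1: Overdrive voltage Vov = Vgs - Vt = 2.3 - 0.5 = 1.8 V
Step 2: W/L = 87/1 = 87
Step 3: Id = 0.5 * 586 * 1.772e-07 * 87 * 1.8^2
Step 4: Id = 1.46e-02 A

1.46e-02


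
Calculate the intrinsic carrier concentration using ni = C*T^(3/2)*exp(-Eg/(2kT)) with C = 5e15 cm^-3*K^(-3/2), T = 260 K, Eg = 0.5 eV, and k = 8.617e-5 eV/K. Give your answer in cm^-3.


Step 1: Compute kT = 8.617e-5 * 260 = 0.0224042 eV
Step 2: Exponent = -Eg/(2kT) = -0.5/(2*0.0224042) = -11.15862
Step 3: T^(3/2) = 260^1.5 = 4192.37
Step 4: ni = 5e15 * 4192.37 * exp(-11.15862) = 2.99e+14 cm^-3

2.99e+14


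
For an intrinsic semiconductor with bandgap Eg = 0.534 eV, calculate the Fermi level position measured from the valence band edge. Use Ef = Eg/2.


Step 1: For an intrinsic semiconductor, the Fermi level sits at midgap.
Step 2: Ef = Eg / 2 = 0.534 / 2 = 0.267 eV

0.267


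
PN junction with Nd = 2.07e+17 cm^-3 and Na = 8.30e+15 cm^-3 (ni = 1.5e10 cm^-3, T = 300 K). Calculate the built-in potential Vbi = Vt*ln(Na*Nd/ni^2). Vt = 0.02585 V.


Step 1: Compute Na*Nd/ni^2 = 8.30e+15 * 2.07e+17 / (1.5e10)^2 = 7.6360e+12
Step 2: ln(7.6360e+12) = 29.6639
Step 3: Vbi = 0.02585 * 29.6639 = 0.767 V

0.767


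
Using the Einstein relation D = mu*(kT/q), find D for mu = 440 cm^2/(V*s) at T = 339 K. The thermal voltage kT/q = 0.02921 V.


Step 1: D = mu * (kT/q)
Step 2: D = 440 * 0.02921
Step 3: D = 12.85 cm^2/s

12.85


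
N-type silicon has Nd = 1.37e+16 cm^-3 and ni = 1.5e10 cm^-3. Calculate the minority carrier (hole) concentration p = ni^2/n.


Step 1: Since Nd >> ni, n ≈ Nd = 1.37e+16 cm^-3
Step 2: p = ni^2 / n = (1.5e10)^2 / 1.37e+16
Step 3: p = 2.25e20 / 1.37e+16 = 1.64e+04 cm^-3

1.64e+04


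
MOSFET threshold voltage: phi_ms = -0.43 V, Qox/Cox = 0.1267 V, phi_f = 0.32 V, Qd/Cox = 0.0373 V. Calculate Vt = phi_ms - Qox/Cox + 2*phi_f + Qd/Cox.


Step 1: Vt = phi_ms - Qox/Cox + 2*phi_f + Qd/Cox
Step 2: Vt = -0.43 - 0.1267 + 2*0.32 + 0.0373
Step 3: Vt = -0.43 - 0.1267 + 0.64 + 0.0373
Step 4: Vt = 0.1206 V

0.1206


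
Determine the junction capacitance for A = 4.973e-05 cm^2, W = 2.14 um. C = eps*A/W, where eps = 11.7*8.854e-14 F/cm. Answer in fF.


Step 1: eps_Si = 11.7 * 8.854e-14 = 1.035918e-12 F/cm
Step 2: W in cm = 2.14 * 1e-4 = 2.14e-04 cm
Step 3: C = 1.035918e-12 * 4.973e-05 / 2.14e-04 = 2.407299e-13 F
Step 4: C = 240.73 fF

240.73


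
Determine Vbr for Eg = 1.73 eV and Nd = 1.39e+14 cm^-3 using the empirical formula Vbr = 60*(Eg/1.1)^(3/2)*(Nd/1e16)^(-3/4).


Step 1: Eg/1.1 = 1.73/1.1 = 1.572727
Step 2: (Eg/1.1)^1.5 = 1.572727^1.5 = 1.972332
Step 3: (Nd/1e16)^(-0.75) = (0.0139)^(-0.75) = 24.702386
Step 4: Vbr = 60 * 1.972332 * 24.702386 = 2923.3 V

2923.3


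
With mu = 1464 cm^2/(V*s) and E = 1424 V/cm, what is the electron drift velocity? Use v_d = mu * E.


Step 1: v_d = mu * E
Step 2: v_d = 1464 * 1424 = 2084736
Step 3: v_d = 2.08e+06 cm/s

2.08e+06


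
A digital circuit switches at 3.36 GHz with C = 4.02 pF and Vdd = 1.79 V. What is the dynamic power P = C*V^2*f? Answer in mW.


Step 1: V^2 = 1.79^2 = 3.2041 V^2
Step 2: P = C*V^2*f = 4.02e-12 F * 3.2041 * 3.36e9 Hz
Step 3: P = 4.327841952e-02 W
Step 4: P = 43.278 mW

43.278


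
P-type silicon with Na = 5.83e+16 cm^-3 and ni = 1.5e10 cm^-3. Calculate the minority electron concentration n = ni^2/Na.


Step 1: Majority hole concentration p ≈ Na = 5.83e+16 cm^-3
Step 2: n = ni^2 / Na = (1.5e10)^2 / 5.83e+16
Step 3: n = 3.86e+03 cm^-3

3.86e+03


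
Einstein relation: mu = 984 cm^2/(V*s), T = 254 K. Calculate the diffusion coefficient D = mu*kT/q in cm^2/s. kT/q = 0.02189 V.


Step 1: D = mu * (kT/q)
Step 2: D = 984 * 0.02189
Step 3: D = 21.54 cm^2/s

21.54


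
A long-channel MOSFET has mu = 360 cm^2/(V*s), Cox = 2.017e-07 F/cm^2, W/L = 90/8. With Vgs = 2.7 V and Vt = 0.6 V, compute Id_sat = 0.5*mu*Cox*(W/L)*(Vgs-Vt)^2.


Step 1: Overdrive voltage Vov = Vgs - Vt = 2.7 - 0.6 = 2.1 V
Step 2: W/L = 90/8 = 11.25
Step 3: Id = 0.5 * 360 * 2.017e-07 * 11.25 * 2.1^2
Step 4: Id = 1.80e-03 A

1.80e-03


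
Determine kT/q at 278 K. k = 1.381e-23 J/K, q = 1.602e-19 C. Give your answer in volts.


Step 1: kT = 1.381e-23 * 278 = 3.83918e-21 J
Step 2: Vt = kT/q = 3.83918e-21 / 1.602e-19
Step 3: Vt = 0.02396 V

0.02396


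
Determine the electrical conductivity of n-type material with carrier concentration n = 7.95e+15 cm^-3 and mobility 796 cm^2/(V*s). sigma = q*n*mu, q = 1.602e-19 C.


Step 1: sigma = q * n * mu
Step 2: sigma = 1.602e-19 * 7.95e+15 * 796
Step 3: sigma = 1.014e+00 S/cm

1.014e+00


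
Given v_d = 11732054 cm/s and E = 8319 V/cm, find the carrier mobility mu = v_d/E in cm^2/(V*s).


Step 1: mu = v_d / E
Step 2: mu = 11732054 / 8319
Step 3: mu = 1410.27 cm^2/(V*s)

1410.27


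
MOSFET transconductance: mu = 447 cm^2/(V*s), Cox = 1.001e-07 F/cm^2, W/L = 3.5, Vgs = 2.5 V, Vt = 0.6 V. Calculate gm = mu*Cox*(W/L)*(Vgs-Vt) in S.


Step 1: Vov = Vgs - Vt = 2.5 - 0.6 = 1.9 V
Step 2: gm = mu * Cox * (W/L) * Vov
Step 3: gm = 447 * 1.001e-07 * 3.5 * 1.9 = 2.98e-04 S

2.98e-04


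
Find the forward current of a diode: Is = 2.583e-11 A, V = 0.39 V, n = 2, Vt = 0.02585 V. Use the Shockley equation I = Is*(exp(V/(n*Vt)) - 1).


Step 1: V/(n*Vt) = 0.39/(2*0.02585) = 7.5435
Step 2: exp(7.5435) = 1.8884e+03
Step 3: I = 2.583e-11 * (1.8884e+03 - 1) = 4.88e-08 A

4.88e-08


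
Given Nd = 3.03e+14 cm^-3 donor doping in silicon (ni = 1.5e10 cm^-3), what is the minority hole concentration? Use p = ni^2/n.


Step 1: Since Nd >> ni, n ≈ Nd = 3.03e+14 cm^-3
Step 2: p = ni^2 / n = (1.5e10)^2 / 3.03e+14
Step 3: p = 2.25e20 / 3.03e+14 = 7.43e+05 cm^-3

7.43e+05


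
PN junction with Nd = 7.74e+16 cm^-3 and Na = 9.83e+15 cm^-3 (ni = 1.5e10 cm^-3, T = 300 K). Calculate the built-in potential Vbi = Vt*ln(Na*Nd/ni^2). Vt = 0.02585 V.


Step 1: Compute Na*Nd/ni^2 = 9.83e+15 * 7.74e+16 / (1.5e10)^2 = 3.3815e+12
Step 2: ln(3.3815e+12) = 28.8493
Step 3: Vbi = 0.02585 * 28.8493 = 0.746 V

0.746


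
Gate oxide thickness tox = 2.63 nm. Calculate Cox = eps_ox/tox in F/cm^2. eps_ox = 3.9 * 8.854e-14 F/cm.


Step 1: eps_ox = 3.9 * 8.854e-14 = 3.45306e-13 F/cm
Step 2: tox in cm = 2.63 nm * 1e-7 = 2.6300e-07 cm
Step 3: Cox = 3.45306e-13 / 2.6300e-07 = 1.31e-06 F/cm^2

1.31e-06


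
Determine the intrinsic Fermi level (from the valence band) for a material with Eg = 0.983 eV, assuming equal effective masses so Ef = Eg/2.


Step 1: For an intrinsic semiconductor, the Fermi level sits at midgap.
Step 2: Ef = Eg / 2 = 0.983 / 2 = 0.4915 eV

0.4915


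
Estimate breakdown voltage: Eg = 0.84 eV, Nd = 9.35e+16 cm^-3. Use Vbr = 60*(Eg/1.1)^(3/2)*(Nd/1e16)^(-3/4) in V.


Step 1: Eg/1.1 = 0.84/1.1 = 0.763636
Step 2: (Eg/1.1)^1.5 = 0.763636^1.5 = 0.667313
Step 3: (Nd/1e16)^(-0.75) = (9.35)^(-0.75) = 0.187021
Step 4: Vbr = 60 * 0.667313 * 0.187021 = 7.5 V

7.5


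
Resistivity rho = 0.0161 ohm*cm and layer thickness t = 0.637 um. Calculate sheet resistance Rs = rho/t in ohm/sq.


Step 1: Convert thickness to cm: t = 0.637 um = 6.3700e-05 cm
Step 2: Rs = rho / t = 0.0161 / 6.3700e-05
Step 3: Rs = 252.7 ohm/sq

252.7


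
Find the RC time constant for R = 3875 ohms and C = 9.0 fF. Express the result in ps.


Step 1: tau = R * C
Step 2: tau = 3875 * 9.0 fF = 3875 * 9.0e-15 F
Step 3: tau = 3.4875e-11 s = 34.875 ps

34.875


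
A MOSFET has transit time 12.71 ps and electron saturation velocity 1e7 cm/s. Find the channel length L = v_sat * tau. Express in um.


Step 1: tau in seconds = 12.71 ps * 1e-12 = 1.2710e-11 s
Step 2: L = v_sat * tau = 1e7 * 1.2710e-11 = 1.2710e-04 cm
Step 3: L in um = 1.2710e-04 * 1e4 = 1.271 um

1.271


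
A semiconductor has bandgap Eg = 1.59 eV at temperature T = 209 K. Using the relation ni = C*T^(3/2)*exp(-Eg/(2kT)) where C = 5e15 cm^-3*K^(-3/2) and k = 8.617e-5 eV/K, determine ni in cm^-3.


Step 1: Compute kT = 8.617e-5 * 209 = 0.01800953 eV
Step 2: Exponent = -Eg/(2kT) = -1.59/(2*0.01800953) = -44.14330
Step 3: T^(3/2) = 209^1.5 = 3021.48
Step 4: ni = 5e15 * 3021.48 * exp(-44.14330) = 1.02e+00 cm^-3

1.02e+00


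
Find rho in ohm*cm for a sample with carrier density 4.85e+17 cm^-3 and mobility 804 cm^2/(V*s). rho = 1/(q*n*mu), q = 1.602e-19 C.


Step 1: sigma = q * n * mu = 1.602e-19 * 4.85e+17 * 804 = 6.24684e+01 S/cm
Step 2: rho = 1 / sigma = 1 / 6.24684e+01 = 0.01601 ohm*cm

0.01601


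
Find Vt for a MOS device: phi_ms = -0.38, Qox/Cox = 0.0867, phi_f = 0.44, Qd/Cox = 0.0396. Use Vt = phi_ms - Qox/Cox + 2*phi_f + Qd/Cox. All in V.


Step 1: Vt = phi_ms - Qox/Cox + 2*phi_f + Qd/Cox
Step 2: Vt = -0.38 - 0.0867 + 2*0.44 + 0.0396
Step 3: Vt = -0.38 - 0.0867 + 0.88 + 0.0396
Step 4: Vt = 0.4529 V

0.4529


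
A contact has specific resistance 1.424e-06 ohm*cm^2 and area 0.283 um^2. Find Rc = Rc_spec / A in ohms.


Step 1: Convert area to cm^2: 0.283 um^2 = 2.8300e-09 cm^2
Step 2: Rc = Rc_spec / A = 1.424e-06 / 2.8300e-09
Step 3: Rc = 5.03e+02 ohms

5.03e+02


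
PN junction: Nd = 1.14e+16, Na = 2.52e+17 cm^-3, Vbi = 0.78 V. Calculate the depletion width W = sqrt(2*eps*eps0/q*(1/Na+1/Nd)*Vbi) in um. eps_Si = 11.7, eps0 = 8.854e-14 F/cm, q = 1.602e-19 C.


Step 1: 1/Na + 1/Nd = 1/2.52e+17 + 1/1.14e+16 = 9.16876e-17
Step 2: 2*eps*eps0/q = 2*11.7*8.854e-14/1.602e-19 = 1.293281e+07
Step 3: W^2 = 1.293281e+07 * 9.16876e-17 * 0.78 = 9.24907e-10
Step 4: W = sqrt(9.24907e-10) = 3.041e-05 cm = 0.3041 um

0.3041


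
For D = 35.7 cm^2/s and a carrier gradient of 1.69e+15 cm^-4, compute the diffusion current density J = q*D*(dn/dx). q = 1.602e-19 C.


Step 1: J = q * D * (dn/dx)
Step 2: J = 1.602e-19 * 35.7 * 1.69e+15
Step 3: J = 9.67e-03 A/cm^2

9.67e-03


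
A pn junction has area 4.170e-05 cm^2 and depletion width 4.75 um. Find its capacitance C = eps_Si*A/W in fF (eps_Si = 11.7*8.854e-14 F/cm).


Step 1: eps_Si = 11.7 * 8.854e-14 = 1.035918e-12 F/cm
Step 2: W in cm = 4.75 * 1e-4 = 4.75e-04 cm
Step 3: C = 1.035918e-12 * 4.170e-05 / 4.75e-04 = 9.094270e-14 F
Step 4: C = 90.94 fF

90.94


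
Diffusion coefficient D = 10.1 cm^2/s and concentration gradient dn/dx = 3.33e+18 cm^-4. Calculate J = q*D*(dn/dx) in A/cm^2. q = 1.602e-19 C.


Step 1: J = q * D * (dn/dx)
Step 2: J = 1.602e-19 * 10.1 * 3.33e+18
Step 3: J = 5.39e+00 A/cm^2

5.39e+00


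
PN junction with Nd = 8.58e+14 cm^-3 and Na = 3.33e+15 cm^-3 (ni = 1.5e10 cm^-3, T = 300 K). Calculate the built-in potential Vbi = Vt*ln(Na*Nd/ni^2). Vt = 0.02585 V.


Step 1: Compute Na*Nd/ni^2 = 3.33e+15 * 8.58e+14 / (1.5e10)^2 = 1.2698e+10
Step 2: ln(1.2698e+10) = 23.2647
Step 3: Vbi = 0.02585 * 23.2647 = 0.601 V

0.601


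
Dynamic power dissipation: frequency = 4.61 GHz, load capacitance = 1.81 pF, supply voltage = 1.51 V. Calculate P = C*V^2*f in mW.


Step 1: V^2 = 1.51^2 = 2.2801 V^2
Step 2: P = C*V^2*f = 1.81e-12 F * 2.2801 * 4.61e9 Hz
Step 3: P = 1.902538241e-02 W
Step 4: P = 19.025 mW

19.025


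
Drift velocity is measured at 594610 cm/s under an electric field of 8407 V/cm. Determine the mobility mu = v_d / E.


Step 1: mu = v_d / E
Step 2: mu = 594610 / 8407
Step 3: mu = 70.73 cm^2/(V*s)

70.73


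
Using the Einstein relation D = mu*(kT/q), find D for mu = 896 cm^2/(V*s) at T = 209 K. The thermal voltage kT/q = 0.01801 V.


Step 1: D = mu * (kT/q)
Step 2: D = 896 * 0.01801
Step 3: D = 16.14 cm^2/s

16.14


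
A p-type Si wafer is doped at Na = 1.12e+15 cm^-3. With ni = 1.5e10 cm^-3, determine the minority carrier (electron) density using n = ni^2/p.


Step 1: Majority hole concentration p ≈ Na = 1.12e+15 cm^-3
Step 2: n = ni^2 / Na = (1.5e10)^2 / 1.12e+15
Step 3: n = 2.01e+05 cm^-3

2.01e+05


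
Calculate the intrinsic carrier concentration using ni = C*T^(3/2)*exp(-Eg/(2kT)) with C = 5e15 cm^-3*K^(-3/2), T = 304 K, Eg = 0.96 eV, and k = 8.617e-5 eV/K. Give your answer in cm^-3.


Step 1: Compute kT = 8.617e-5 * 304 = 0.02619568 eV
Step 2: Exponent = -Eg/(2kT) = -0.96/(2*0.02619568) = -18.32363
Step 3: T^(3/2) = 304^1.5 = 5300.42
Step 4: ni = 5e15 * 5300.42 * exp(-18.32363) = 2.92e+11 cm^-3

2.92e+11


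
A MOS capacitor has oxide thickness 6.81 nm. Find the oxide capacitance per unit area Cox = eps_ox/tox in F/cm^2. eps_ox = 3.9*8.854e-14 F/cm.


Step 1: eps_ox = 3.9 * 8.854e-14 = 3.45306e-13 F/cm
Step 2: tox in cm = 6.81 nm * 1e-7 = 6.8100e-07 cm
Step 3: Cox = 3.45306e-13 / 6.8100e-07 = 5.07e-07 F/cm^2

5.07e-07


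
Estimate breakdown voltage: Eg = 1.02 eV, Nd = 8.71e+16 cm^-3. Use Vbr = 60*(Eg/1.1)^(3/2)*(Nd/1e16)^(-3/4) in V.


Step 1: Eg/1.1 = 1.02/1.1 = 0.927273
Step 2: (Eg/1.1)^1.5 = 0.927273^1.5 = 0.892918
Step 3: (Nd/1e16)^(-0.75) = (8.71)^(-0.75) = 0.197236
Step 4: Vbr = 60 * 0.892918 * 0.197236 = 10.6 V

10.6


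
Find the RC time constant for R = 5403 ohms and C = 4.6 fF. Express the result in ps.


Step 1: tau = R * C
Step 2: tau = 5403 * 4.6 fF = 5403 * 4.6e-15 F
Step 3: tau = 2.48538e-11 s = 24.8538 ps

24.8538


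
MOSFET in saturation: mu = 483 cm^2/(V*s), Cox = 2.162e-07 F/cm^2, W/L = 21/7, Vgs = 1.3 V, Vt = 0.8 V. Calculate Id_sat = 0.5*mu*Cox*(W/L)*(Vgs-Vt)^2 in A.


Step 1: Overdrive voltage Vov = Vgs - Vt = 1.3 - 0.8 = 0.5 V
Step 2: W/L = 21/7 = 3
Step 3: Id = 0.5 * 483 * 2.162e-07 * 3 * 0.5^2
Step 4: Id = 3.92e-05 A

3.92e-05


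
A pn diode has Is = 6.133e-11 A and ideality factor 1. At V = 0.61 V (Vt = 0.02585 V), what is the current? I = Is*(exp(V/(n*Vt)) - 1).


Step 1: V/(n*Vt) = 0.61/(1*0.02585) = 23.5977
Step 2: exp(23.5977) = 1.7715e+10
Step 3: I = 6.133e-11 * (1.7715e+10 - 1) = 1.09e+00 A

1.09e+00


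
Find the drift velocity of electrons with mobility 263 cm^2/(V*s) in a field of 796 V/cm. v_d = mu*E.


Step 1: v_d = mu * E
Step 2: v_d = 263 * 796 = 209348
Step 3: v_d = 2.09e+05 cm/s

2.09e+05


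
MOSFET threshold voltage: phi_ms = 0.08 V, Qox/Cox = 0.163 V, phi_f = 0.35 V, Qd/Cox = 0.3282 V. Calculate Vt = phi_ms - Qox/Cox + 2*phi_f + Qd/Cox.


Step 1: Vt = phi_ms - Qox/Cox + 2*phi_f + Qd/Cox
Step 2: Vt = 0.08 - 0.163 + 2*0.35 + 0.3282
Step 3: Vt = 0.08 - 0.163 + 0.7 + 0.3282
Step 4: Vt = 0.9452 V

0.9452


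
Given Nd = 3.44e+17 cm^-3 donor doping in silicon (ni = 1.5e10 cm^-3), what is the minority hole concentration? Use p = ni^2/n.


Step 1: Since Nd >> ni, n ≈ Nd = 3.44e+17 cm^-3
Step 2: p = ni^2 / n = (1.5e10)^2 / 3.44e+17
Step 3: p = 2.25e20 / 3.44e+17 = 6.54e+02 cm^-3

6.54e+02


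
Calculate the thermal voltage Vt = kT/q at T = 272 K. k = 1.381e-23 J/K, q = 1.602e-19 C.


Step 1: kT = 1.381e-23 * 272 = 3.75632e-21 J
Step 2: Vt = kT/q = 3.75632e-21 / 1.602e-19
Step 3: Vt = 0.02345 V

0.02345


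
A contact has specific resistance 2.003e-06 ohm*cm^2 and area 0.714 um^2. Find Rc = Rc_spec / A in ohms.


Step 1: Convert area to cm^2: 0.714 um^2 = 7.1400e-09 cm^2
Step 2: Rc = Rc_spec / A = 2.003e-06 / 7.1400e-09
Step 3: Rc = 2.81e+02 ohms

2.81e+02


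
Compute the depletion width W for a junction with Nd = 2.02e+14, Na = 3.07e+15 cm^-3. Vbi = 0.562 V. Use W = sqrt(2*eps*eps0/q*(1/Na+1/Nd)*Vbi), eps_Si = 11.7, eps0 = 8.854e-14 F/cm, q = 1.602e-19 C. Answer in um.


Step 1: 1/Na + 1/Nd = 1/3.07e+15 + 1/2.02e+14 = 5.27623e-15
Step 2: 2*eps*eps0/q = 2*11.7*8.854e-14/1.602e-19 = 1.293281e+07
Step 3: W^2 = 1.293281e+07 * 5.27623e-15 * 0.562 = 3.83489e-08
Step 4: W = sqrt(3.83489e-08) = 1.958e-04 cm = 1.958 um

1.958


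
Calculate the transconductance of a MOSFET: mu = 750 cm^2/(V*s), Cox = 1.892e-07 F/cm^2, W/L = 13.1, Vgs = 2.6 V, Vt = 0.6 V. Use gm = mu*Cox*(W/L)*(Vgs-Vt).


Step 1: Vov = Vgs - Vt = 2.6 - 0.6 = 2.0 V
Step 2: gm = mu * Cox * (W/L) * Vov
Step 3: gm = 750 * 1.892e-07 * 13.1 * 2.0 = 3.72e-03 S

3.72e-03


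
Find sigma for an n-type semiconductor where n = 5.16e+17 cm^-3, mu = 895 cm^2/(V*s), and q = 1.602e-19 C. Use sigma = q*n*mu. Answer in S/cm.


Step 1: sigma = q * n * mu
Step 2: sigma = 1.602e-19 * 5.16e+17 * 895
Step 3: sigma = 7.398e+01 S/cm

7.398e+01


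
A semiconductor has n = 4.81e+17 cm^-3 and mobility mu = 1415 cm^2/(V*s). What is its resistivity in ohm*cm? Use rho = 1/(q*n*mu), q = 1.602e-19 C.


Step 1: sigma = q * n * mu = 1.602e-19 * 4.81e+17 * 1415 = 1.09035e+02 S/cm
Step 2: rho = 1 / sigma = 1 / 1.09035e+02 = 0.009171 ohm*cm

0.009171


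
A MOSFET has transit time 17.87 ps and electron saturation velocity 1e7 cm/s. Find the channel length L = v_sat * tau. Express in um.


Step 1: tau in seconds = 17.87 ps * 1e-12 = 1.7870e-11 s
Step 2: L = v_sat * tau = 1e7 * 1.7870e-11 = 1.7870e-04 cm
Step 3: L in um = 1.7870e-04 * 1e4 = 1.787 um

1.787


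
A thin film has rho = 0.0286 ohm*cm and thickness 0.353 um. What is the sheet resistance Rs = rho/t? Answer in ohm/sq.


Step 1: Convert thickness to cm: t = 0.353 um = 3.5300e-05 cm
Step 2: Rs = rho / t = 0.0286 / 3.5300e-05
Step 3: Rs = 810.2 ohm/sq

810.2


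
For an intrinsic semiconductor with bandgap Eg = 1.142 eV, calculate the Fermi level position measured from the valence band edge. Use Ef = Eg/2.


Step 1: For an intrinsic semiconductor, the Fermi level sits at midgap.
Step 2: Ef = Eg / 2 = 1.142 / 2 = 0.571 eV

0.571


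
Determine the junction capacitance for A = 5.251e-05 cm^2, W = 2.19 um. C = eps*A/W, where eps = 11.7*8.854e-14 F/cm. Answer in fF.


Step 1: eps_Si = 11.7 * 8.854e-14 = 1.035918e-12 F/cm
Step 2: W in cm = 2.19 * 1e-4 = 2.19e-04 cm
Step 3: C = 1.035918e-12 * 5.251e-05 / 2.19e-04 = 2.483838e-13 F
Step 4: C = 248.38 fF

248.38


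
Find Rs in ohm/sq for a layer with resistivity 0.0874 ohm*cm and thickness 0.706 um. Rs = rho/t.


Step 1: Convert thickness to cm: t = 0.706 um = 7.0600e-05 cm
Step 2: Rs = rho / t = 0.0874 / 7.0600e-05
Step 3: Rs = 1238.0 ohm/sq

1238.0


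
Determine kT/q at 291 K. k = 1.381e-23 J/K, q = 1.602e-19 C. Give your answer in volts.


Step 1: kT = 1.381e-23 * 291 = 4.01871e-21 J
Step 2: Vt = kT/q = 4.01871e-21 / 1.602e-19
Step 3: Vt = 0.02509 V

0.02509


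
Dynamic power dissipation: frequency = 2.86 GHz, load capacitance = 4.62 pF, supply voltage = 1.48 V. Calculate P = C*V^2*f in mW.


Step 1: V^2 = 1.48^2 = 2.1904 V^2
Step 2: P = C*V^2*f = 4.62e-12 F * 2.1904 * 2.86e9 Hz
Step 3: P = 2.894219328e-02 W
Step 4: P = 28.942 mW

28.942


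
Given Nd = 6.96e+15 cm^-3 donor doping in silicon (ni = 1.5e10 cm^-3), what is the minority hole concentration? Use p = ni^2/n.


Step 1: Since Nd >> ni, n ≈ Nd = 6.96e+15 cm^-3
Step 2: p = ni^2 / n = (1.5e10)^2 / 6.96e+15
Step 3: p = 2.25e20 / 6.96e+15 = 3.23e+04 cm^-3

3.23e+04


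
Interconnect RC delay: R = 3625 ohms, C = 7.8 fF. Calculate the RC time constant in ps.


Step 1: tau = R * C
Step 2: tau = 3625 * 7.8 fF = 3625 * 7.8e-15 F
Step 3: tau = 2.8275e-11 s = 28.275 ps

28.275


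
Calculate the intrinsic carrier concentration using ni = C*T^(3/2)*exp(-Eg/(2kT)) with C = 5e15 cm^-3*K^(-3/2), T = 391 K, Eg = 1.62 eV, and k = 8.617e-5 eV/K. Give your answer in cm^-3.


Step 1: Compute kT = 8.617e-5 * 391 = 0.03369247 eV
Step 2: Exponent = -Eg/(2kT) = -1.62/(2*0.03369247) = -24.04098
Step 3: T^(3/2) = 391^1.5 = 7731.52
Step 4: ni = 5e15 * 7731.52 * exp(-24.04098) = 1.40e+09 cm^-3

1.40e+09


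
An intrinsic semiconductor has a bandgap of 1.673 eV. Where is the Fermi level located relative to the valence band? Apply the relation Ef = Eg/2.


Step 1: For an intrinsic semiconductor, the Fermi level sits at midgap.
Step 2: Ef = Eg / 2 = 1.673 / 2 = 0.8365 eV

0.8365


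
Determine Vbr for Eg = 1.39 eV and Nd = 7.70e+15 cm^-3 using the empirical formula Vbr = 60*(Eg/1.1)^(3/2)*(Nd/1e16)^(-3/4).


Step 1: Eg/1.1 = 1.39/1.1 = 1.263636
Step 2: (Eg/1.1)^1.5 = 1.263636^1.5 = 1.420473
Step 3: (Nd/1e16)^(-0.75) = (0.77)^(-0.75) = 1.216556
Step 4: Vbr = 60 * 1.420473 * 1.216556 = 103.7 V

103.7


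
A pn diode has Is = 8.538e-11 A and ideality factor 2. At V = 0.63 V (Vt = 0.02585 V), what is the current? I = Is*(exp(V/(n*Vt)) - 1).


Step 1: V/(n*Vt) = 0.63/(2*0.02585) = 12.1857
Step 2: exp(12.1857) = 1.9597e+05
Step 3: I = 8.538e-11 * (1.9597e+05 - 1) = 1.67e-05 A

1.67e-05


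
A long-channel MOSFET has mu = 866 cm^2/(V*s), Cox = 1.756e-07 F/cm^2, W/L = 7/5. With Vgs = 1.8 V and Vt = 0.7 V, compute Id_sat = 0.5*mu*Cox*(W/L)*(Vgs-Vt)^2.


Step 1: Overdrive voltage Vov = Vgs - Vt = 1.8 - 0.7 = 1.1 V
Step 2: W/L = 7/5 = 1.4
Step 3: Id = 0.5 * 866 * 1.756e-07 * 1.4 * 1.1^2
Step 4: Id = 1.29e-04 A

1.29e-04


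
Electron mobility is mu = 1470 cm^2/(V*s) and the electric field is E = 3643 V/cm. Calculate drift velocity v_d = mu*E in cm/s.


Step 1: v_d = mu * E
Step 2: v_d = 1470 * 3643 = 5355210
Step 3: v_d = 5.36e+06 cm/s

5.36e+06


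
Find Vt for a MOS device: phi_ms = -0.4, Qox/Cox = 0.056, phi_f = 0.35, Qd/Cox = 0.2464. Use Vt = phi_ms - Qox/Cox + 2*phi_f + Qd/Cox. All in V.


Step 1: Vt = phi_ms - Qox/Cox + 2*phi_f + Qd/Cox
Step 2: Vt = -0.4 - 0.056 + 2*0.35 + 0.2464
Step 3: Vt = -0.4 - 0.056 + 0.7 + 0.2464
Step 4: Vt = 0.4904 V

0.4904


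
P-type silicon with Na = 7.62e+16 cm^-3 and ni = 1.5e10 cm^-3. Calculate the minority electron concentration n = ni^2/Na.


Step 1: Majority hole concentration p ≈ Na = 7.62e+16 cm^-3
Step 2: n = ni^2 / Na = (1.5e10)^2 / 7.62e+16
Step 3: n = 2.95e+03 cm^-3

2.95e+03


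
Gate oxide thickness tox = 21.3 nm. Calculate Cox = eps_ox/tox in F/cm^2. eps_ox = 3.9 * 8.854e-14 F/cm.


Step 1: eps_ox = 3.9 * 8.854e-14 = 3.45306e-13 F/cm
Step 2: tox in cm = 21.3 nm * 1e-7 = 2.1300e-06 cm
Step 3: Cox = 3.45306e-13 / 2.1300e-06 = 1.62e-07 F/cm^2

1.62e-07


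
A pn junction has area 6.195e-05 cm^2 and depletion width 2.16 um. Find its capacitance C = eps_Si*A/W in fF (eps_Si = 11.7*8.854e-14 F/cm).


Step 1: eps_Si = 11.7 * 8.854e-14 = 1.035918e-12 F/cm
Step 2: W in cm = 2.16 * 1e-4 = 2.16e-04 cm
Step 3: C = 1.035918e-12 * 6.195e-05 / 2.16e-04 = 2.971070e-13 F
Step 4: C = 297.11 fF

297.11


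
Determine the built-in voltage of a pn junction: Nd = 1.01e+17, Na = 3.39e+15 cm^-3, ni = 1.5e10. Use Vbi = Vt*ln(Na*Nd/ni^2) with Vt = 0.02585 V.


Step 1: Compute Na*Nd/ni^2 = 3.39e+15 * 1.01e+17 / (1.5e10)^2 = 1.5217e+12
Step 2: ln(1.5217e+12) = 28.0508
Step 3: Vbi = 0.02585 * 28.0508 = 0.725 V

0.725


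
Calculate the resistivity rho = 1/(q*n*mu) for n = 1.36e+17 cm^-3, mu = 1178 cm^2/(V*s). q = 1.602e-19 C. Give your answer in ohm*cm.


Step 1: sigma = q * n * mu = 1.602e-19 * 1.36e+17 * 1178 = 2.56653e+01 S/cm
Step 2: rho = 1 / sigma = 1 / 2.56653e+01 = 0.03896 ohm*cm

0.03896


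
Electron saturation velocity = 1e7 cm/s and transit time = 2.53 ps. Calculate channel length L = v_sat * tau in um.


Step 1: tau in seconds = 2.53 ps * 1e-12 = 2.5300e-12 s
Step 2: L = v_sat * tau = 1e7 * 2.5300e-12 = 2.5300e-05 cm
Step 3: L in um = 2.5300e-05 * 1e4 = 0.253 um

0.253


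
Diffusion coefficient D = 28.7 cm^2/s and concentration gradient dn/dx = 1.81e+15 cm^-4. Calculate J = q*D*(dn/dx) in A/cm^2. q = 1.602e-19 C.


Step 1: J = q * D * (dn/dx)
Step 2: J = 1.602e-19 * 28.7 * 1.81e+15
Step 3: J = 8.32e-03 A/cm^2

8.32e-03


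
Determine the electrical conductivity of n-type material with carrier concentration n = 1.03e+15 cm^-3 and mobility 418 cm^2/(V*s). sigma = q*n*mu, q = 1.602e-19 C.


Step 1: sigma = q * n * mu
Step 2: sigma = 1.602e-19 * 1.03e+15 * 418
Step 3: sigma = 6.897e-02 S/cm

6.897e-02


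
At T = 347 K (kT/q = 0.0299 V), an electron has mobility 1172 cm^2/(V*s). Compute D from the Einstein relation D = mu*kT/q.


Step 1: D = mu * (kT/q)
Step 2: D = 1172 * 0.0299
Step 3: D = 35.04 cm^2/s

35.04


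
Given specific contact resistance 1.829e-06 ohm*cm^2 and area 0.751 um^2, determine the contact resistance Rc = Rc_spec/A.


Step 1: Convert area to cm^2: 0.751 um^2 = 7.5100e-09 cm^2
Step 2: Rc = Rc_spec / A = 1.829e-06 / 7.5100e-09
Step 3: Rc = 2.44e+02 ohms

2.44e+02


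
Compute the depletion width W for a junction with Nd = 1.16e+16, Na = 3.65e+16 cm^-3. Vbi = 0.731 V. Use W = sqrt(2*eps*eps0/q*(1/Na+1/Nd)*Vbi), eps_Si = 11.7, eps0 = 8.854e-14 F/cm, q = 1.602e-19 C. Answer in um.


Step 1: 1/Na + 1/Nd = 1/3.65e+16 + 1/1.16e+16 = 1.13604e-16
Step 2: 2*eps*eps0/q = 2*11.7*8.854e-14/1.602e-19 = 1.293281e+07
Step 3: W^2 = 1.293281e+07 * 1.13604e-16 * 0.731 = 1.07400e-09
Step 4: W = sqrt(1.07400e-09) = 3.277e-05 cm = 0.3277 um

0.3277


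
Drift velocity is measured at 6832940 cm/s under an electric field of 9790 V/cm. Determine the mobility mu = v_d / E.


Step 1: mu = v_d / E
Step 2: mu = 6832940 / 9790
Step 3: mu = 697.95 cm^2/(V*s)

697.95


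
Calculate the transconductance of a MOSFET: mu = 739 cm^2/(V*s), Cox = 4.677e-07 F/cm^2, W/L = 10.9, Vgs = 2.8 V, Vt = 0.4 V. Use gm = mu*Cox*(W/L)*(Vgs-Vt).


Step 1: Vov = Vgs - Vt = 2.8 - 0.4 = 2.4 V
Step 2: gm = mu * Cox * (W/L) * Vov
Step 3: gm = 739 * 4.677e-07 * 10.9 * 2.4 = 9.04e-03 S

9.04e-03


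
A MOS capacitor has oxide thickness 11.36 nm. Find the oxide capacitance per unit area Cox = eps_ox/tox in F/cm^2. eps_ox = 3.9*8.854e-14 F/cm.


Step 1: eps_ox = 3.9 * 8.854e-14 = 3.45306e-13 F/cm
Step 2: tox in cm = 11.36 nm * 1e-7 = 1.1360e-06 cm
Step 3: Cox = 3.45306e-13 / 1.1360e-06 = 3.04e-07 F/cm^2

3.04e-07


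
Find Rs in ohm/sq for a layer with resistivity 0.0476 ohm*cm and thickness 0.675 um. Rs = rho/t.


Step 1: Convert thickness to cm: t = 0.675 um = 6.7500e-05 cm
Step 2: Rs = rho / t = 0.0476 / 6.7500e-05
Step 3: Rs = 705.2 ohm/sq

705.2


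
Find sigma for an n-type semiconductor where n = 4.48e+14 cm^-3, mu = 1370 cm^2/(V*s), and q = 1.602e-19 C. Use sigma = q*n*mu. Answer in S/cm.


Step 1: sigma = q * n * mu
Step 2: sigma = 1.602e-19 * 4.48e+14 * 1370
Step 3: sigma = 9.832e-02 S/cm

9.832e-02


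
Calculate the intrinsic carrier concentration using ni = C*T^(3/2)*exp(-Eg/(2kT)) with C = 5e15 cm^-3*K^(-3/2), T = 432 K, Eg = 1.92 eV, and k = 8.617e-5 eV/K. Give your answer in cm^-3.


Step 1: Compute kT = 8.617e-5 * 432 = 0.03722544 eV
Step 2: Exponent = -Eg/(2kT) = -1.92/(2*0.03722544) = -25.78882
Step 3: T^(3/2) = 432^1.5 = 8978.95
Step 4: ni = 5e15 * 8978.95 * exp(-25.78882) = 2.83e+08 cm^-3

2.83e+08


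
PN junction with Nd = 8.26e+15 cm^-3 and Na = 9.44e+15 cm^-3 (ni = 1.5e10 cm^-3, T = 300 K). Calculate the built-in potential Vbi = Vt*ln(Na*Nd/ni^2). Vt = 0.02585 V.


Step 1: Compute Na*Nd/ni^2 = 9.44e+15 * 8.26e+15 / (1.5e10)^2 = 3.4655e+11
Step 2: ln(3.4655e+11) = 26.5713
Step 3: Vbi = 0.02585 * 26.5713 = 0.687 V

0.687


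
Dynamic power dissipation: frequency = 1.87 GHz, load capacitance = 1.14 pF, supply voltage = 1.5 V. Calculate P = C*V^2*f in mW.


Step 1: V^2 = 1.5^2 = 2.25 V^2
Step 2: P = C*V^2*f = 1.14e-12 F * 2.25 * 1.87e9 Hz
Step 3: P = 4.79655e-03 W
Step 4: P = 4.797 mW

4.797


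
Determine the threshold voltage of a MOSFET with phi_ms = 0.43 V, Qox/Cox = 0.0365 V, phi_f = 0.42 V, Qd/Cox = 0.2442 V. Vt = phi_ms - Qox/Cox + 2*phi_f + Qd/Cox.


Step 1: Vt = phi_ms - Qox/Cox + 2*phi_f + Qd/Cox
Step 2: Vt = 0.43 - 0.0365 + 2*0.42 + 0.2442
Step 3: Vt = 0.43 - 0.0365 + 0.84 + 0.2442
Step 4: Vt = 1.4777 V

1.4777


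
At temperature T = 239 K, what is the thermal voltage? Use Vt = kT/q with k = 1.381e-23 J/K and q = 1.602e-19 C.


Step 1: kT = 1.381e-23 * 239 = 3.30059e-21 J
Step 2: Vt = kT/q = 3.30059e-21 / 1.602e-19
Step 3: Vt = 0.0206 V

0.0206


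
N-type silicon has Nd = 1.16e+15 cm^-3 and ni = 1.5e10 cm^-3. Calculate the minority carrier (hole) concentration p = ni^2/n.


Step 1: Since Nd >> ni, n ≈ Nd = 1.16e+15 cm^-3
Step 2: p = ni^2 / n = (1.5e10)^2 / 1.16e+15
Step 3: p = 2.25e20 / 1.16e+15 = 1.94e+05 cm^-3

1.94e+05


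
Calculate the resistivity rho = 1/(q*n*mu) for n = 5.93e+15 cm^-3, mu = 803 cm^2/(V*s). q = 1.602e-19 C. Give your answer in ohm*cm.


Step 1: sigma = q * n * mu = 1.602e-19 * 5.93e+15 * 803 = 7.62839e-01 S/cm
Step 2: rho = 1 / sigma = 1 / 7.62839e-01 = 1.311 ohm*cm

1.311


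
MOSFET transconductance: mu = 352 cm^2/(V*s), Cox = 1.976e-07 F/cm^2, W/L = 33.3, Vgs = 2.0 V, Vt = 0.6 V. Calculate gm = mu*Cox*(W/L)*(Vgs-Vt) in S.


Step 1: Vov = Vgs - Vt = 2.0 - 0.6 = 1.4 V
Step 2: gm = mu * Cox * (W/L) * Vov
Step 3: gm = 352 * 1.976e-07 * 33.3 * 1.4 = 3.24e-03 S

3.24e-03


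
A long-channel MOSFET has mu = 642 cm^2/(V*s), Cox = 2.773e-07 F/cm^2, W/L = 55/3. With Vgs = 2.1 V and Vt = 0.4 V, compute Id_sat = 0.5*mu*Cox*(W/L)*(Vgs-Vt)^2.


Step 1: Overdrive voltage Vov = Vgs - Vt = 2.1 - 0.4 = 1.7 V
Step 2: W/L = 55/3 = 18.3333
Step 3: Id = 0.5 * 642 * 2.773e-07 * 18.3333 * 1.7^2
Step 4: Id = 4.72e-03 A

4.72e-03


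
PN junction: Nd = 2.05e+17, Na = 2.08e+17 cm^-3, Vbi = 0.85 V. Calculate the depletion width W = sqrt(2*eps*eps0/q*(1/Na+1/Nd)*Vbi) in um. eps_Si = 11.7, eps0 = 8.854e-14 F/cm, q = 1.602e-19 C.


Step 1: 1/Na + 1/Nd = 1/2.08e+17 + 1/2.05e+17 = 9.68574e-18
Step 2: 2*eps*eps0/q = 2*11.7*8.854e-14/1.602e-19 = 1.293281e+07
Step 3: W^2 = 1.293281e+07 * 9.68574e-18 * 0.85 = 1.06474e-10
Step 4: W = sqrt(1.06474e-10) = 1.032e-05 cm = 0.1032 um

0.1032


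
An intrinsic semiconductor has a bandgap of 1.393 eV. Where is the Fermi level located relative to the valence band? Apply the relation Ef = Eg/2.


Step 1: For an intrinsic semiconductor, the Fermi level sits at midgap.
Step 2: Ef = Eg / 2 = 1.393 / 2 = 0.6965 eV

0.6965


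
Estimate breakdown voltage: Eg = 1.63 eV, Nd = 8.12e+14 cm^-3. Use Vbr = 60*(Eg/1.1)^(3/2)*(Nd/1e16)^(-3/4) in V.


Step 1: Eg/1.1 = 1.63/1.1 = 1.481818
Step 2: (Eg/1.1)^1.5 = 1.481818^1.5 = 1.803816
Step 3: (Nd/1e16)^(-0.75) = (0.0812)^(-0.75) = 6.574050
Step 4: Vbr = 60 * 1.803816 * 6.574050 = 711.5 V

711.5


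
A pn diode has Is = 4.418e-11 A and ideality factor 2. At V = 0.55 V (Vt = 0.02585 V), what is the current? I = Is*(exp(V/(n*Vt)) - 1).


Step 1: V/(n*Vt) = 0.55/(2*0.02585) = 10.6383
Step 2: exp(10.6383) = 4.1702e+04
Step 3: I = 4.418e-11 * (4.1702e+04 - 1) = 1.84e-06 A

1.84e-06


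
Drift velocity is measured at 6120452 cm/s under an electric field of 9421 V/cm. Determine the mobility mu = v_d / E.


Step 1: mu = v_d / E
Step 2: mu = 6120452 / 9421
Step 3: mu = 649.66 cm^2/(V*s)

649.66


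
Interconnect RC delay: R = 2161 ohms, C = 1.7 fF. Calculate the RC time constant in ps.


Step 1: tau = R * C
Step 2: tau = 2161 * 1.7 fF = 2161 * 1.7e-15 F
Step 3: tau = 3.6737e-12 s = 3.6737 ps

3.6737


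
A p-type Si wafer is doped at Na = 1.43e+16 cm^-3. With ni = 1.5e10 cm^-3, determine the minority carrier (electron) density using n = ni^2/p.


Step 1: Majority hole concentration p ≈ Na = 1.43e+16 cm^-3
Step 2: n = ni^2 / Na = (1.5e10)^2 / 1.43e+16
Step 3: n = 1.57e+04 cm^-3

1.57e+04


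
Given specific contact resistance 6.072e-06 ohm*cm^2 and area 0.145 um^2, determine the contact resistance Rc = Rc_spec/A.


Step 1: Convert area to cm^2: 0.145 um^2 = 1.4500e-09 cm^2
Step 2: Rc = Rc_spec / A = 6.072e-06 / 1.4500e-09
Step 3: Rc = 4.19e+03 ohms

4.19e+03


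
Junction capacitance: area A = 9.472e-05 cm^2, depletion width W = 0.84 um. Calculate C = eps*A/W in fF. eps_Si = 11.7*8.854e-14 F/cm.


Step 1: eps_Si = 11.7 * 8.854e-14 = 1.035918e-12 F/cm
Step 2: W in cm = 0.84 * 1e-4 = 8.40e-05 cm
Step 3: C = 1.035918e-12 * 9.472e-05 / 8.40e-05 = 1.168121e-12 F
Step 4: C = 1168.12 fF

1168.12


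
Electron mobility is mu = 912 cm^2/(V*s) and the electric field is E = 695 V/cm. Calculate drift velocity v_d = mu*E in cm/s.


Step 1: v_d = mu * E
Step 2: v_d = 912 * 695 = 633840
Step 3: v_d = 6.34e+05 cm/s

6.34e+05


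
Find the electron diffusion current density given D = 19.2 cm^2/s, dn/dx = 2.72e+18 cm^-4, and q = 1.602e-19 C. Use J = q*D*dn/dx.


Step 1: J = q * D * (dn/dx)
Step 2: J = 1.602e-19 * 19.2 * 2.72e+18
Step 3: J = 8.37e+00 A/cm^2

8.37e+00


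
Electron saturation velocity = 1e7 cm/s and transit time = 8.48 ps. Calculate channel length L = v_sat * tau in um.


Step 1: tau in seconds = 8.48 ps * 1e-12 = 8.4800e-12 s
Step 2: L = v_sat * tau = 1e7 * 8.4800e-12 = 8.4800e-05 cm
Step 3: L in um = 8.4800e-05 * 1e4 = 0.848 um

0.848


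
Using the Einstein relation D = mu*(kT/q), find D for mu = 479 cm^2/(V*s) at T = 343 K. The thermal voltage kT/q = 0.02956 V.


Step 1: D = mu * (kT/q)
Step 2: D = 479 * 0.02956
Step 3: D = 14.16 cm^2/s

14.16


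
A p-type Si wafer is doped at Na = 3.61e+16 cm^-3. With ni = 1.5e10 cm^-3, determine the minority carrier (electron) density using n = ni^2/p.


Step 1: Majority hole concentration p ≈ Na = 3.61e+16 cm^-3
Step 2: n = ni^2 / Na = (1.5e10)^2 / 3.61e+16
Step 3: n = 6.23e+03 cm^-3

6.23e+03


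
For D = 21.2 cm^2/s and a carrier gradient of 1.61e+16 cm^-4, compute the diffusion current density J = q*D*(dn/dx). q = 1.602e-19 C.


Step 1: J = q * D * (dn/dx)
Step 2: J = 1.602e-19 * 21.2 * 1.61e+16
Step 3: J = 5.47e-02 A/cm^2

5.47e-02


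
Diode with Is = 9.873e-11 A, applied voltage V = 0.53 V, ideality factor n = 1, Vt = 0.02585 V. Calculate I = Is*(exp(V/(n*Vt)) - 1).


Step 1: V/(n*Vt) = 0.53/(1*0.02585) = 20.5029
Step 2: exp(20.5029) = 8.0223e+08
Step 3: I = 9.873e-11 * (8.0223e+08 - 1) = 7.92e-02 A

7.92e-02


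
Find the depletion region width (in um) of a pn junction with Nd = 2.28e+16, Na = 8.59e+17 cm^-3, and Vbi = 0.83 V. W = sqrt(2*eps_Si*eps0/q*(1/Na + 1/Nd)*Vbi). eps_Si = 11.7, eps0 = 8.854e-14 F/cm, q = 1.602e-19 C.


Step 1: 1/Na + 1/Nd = 1/8.59e+17 + 1/2.28e+16 = 4.50238e-17
Step 2: 2*eps*eps0/q = 2*11.7*8.854e-14/1.602e-19 = 1.293281e+07
Step 3: W^2 = 1.293281e+07 * 4.50238e-17 * 0.83 = 4.83296e-10
Step 4: W = sqrt(4.83296e-10) = 2.198e-05 cm = 0.2198 um

0.2198


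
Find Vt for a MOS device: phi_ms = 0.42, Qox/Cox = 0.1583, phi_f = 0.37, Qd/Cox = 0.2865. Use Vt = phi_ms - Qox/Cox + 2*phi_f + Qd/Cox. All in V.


Step 1: Vt = phi_ms - Qox/Cox + 2*phi_f + Qd/Cox
Step 2: Vt = 0.42 - 0.1583 + 2*0.37 + 0.2865
Step 3: Vt = 0.42 - 0.1583 + 0.74 + 0.2865
Step 4: Vt = 1.2882 V

1.2882


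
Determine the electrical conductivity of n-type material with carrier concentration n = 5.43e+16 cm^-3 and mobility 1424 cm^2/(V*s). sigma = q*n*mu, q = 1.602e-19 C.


Step 1: sigma = q * n * mu
Step 2: sigma = 1.602e-19 * 5.43e+16 * 1424
Step 3: sigma = 1.239e+01 S/cm

1.239e+01


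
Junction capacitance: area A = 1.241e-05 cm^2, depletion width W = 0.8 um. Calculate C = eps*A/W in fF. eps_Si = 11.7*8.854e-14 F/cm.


Step 1: eps_Si = 11.7 * 8.854e-14 = 1.035918e-12 F/cm
Step 2: W in cm = 0.8 * 1e-4 = 8.00e-05 cm
Step 3: C = 1.035918e-12 * 1.241e-05 / 8.00e-05 = 1.606968e-13 F
Step 4: C = 160.7 fF

160.7


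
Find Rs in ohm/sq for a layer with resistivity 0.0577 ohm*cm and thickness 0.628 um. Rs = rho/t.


Step 1: Convert thickness to cm: t = 0.628 um = 6.2800e-05 cm
Step 2: Rs = rho / t = 0.0577 / 6.2800e-05
Step 3: Rs = 918.8 ohm/sq

918.8


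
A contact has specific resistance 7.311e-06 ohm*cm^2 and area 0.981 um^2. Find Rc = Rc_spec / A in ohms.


Step 1: Convert area to cm^2: 0.981 um^2 = 9.8100e-09 cm^2
Step 2: Rc = Rc_spec / A = 7.311e-06 / 9.8100e-09
Step 3: Rc = 7.45e+02 ohms

7.45e+02


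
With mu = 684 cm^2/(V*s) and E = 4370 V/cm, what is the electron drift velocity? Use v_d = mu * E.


Step 1: v_d = mu * E
Step 2: v_d = 684 * 4370 = 2989080
Step 3: v_d = 2.99e+06 cm/s

2.99e+06


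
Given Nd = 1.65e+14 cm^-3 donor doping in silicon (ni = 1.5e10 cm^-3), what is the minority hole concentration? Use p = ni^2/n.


Step 1: Since Nd >> ni, n ≈ Nd = 1.65e+14 cm^-3
Step 2: p = ni^2 / n = (1.5e10)^2 / 1.65e+14
Step 3: p = 2.25e20 / 1.65e+14 = 1.36e+06 cm^-3

1.36e+06


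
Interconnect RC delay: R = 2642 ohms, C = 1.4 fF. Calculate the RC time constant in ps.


Step 1: tau = R * C
Step 2: tau = 2642 * 1.4 fF = 2642 * 1.4e-15 F
Step 3: tau = 3.6988e-12 s = 3.6988 ps

3.6988


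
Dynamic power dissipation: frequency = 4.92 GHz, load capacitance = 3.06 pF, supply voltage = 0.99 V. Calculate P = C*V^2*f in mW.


Step 1: V^2 = 0.99^2 = 0.9801 V^2
Step 2: P = C*V^2*f = 3.06e-12 F * 0.9801 * 4.92e9 Hz
Step 3: P = 1.475560152e-02 W
Step 4: P = 14.756 mW

14.756


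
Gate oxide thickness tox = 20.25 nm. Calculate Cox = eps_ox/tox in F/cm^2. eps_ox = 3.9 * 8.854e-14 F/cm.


Step 1: eps_ox = 3.9 * 8.854e-14 = 3.45306e-13 F/cm
Step 2: tox in cm = 20.25 nm * 1e-7 = 2.0250e-06 cm
Step 3: Cox = 3.45306e-13 / 2.0250e-06 = 1.71e-07 F/cm^2

1.71e-07


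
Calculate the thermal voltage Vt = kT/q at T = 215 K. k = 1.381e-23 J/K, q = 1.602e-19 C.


Step 1: kT = 1.381e-23 * 215 = 2.96915e-21 J
Step 2: Vt = kT/q = 2.96915e-21 / 1.602e-19
Step 3: Vt = 0.01853 V

0.01853


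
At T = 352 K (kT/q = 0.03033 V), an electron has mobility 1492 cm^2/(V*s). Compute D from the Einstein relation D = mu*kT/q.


Step 1: D = mu * (kT/q)
Step 2: D = 1492 * 0.03033
Step 3: D = 45.25 cm^2/s

45.25


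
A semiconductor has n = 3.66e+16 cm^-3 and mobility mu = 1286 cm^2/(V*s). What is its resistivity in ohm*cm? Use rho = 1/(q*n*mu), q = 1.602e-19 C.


Step 1: sigma = q * n * mu = 1.602e-19 * 3.66e+16 * 1286 = 7.54023e+00 S/cm
Step 2: rho = 1 / sigma = 1 / 7.54023e+00 = 0.1326 ohm*cm

0.1326


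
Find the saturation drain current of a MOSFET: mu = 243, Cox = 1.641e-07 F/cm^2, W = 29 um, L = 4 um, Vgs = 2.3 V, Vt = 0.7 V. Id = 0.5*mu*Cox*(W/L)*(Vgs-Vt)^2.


Step 1: Overdrive voltage Vov = Vgs - Vt = 2.3 - 0.7 = 1.6 V
Step 2: W/L = 29/4 = 7.25
Step 3: Id = 0.5 * 243 * 1.641e-07 * 7.25 * 1.6^2
Step 4: Id = 3.70e-04 A

3.70e-04


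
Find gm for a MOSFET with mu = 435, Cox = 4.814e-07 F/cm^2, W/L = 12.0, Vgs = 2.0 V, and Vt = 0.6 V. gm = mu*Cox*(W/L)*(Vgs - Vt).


Step 1: Vov = Vgs - Vt = 2.0 - 0.6 = 1.4 V
Step 2: gm = mu * Cox * (W/L) * Vov
Step 3: gm = 435 * 4.814e-07 * 12.0 * 1.4 = 3.52e-03 S

3.52e-03


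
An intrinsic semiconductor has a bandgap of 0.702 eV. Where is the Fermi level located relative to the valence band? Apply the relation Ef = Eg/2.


Step 1: For an intrinsic semiconductor, the Fermi level sits at midgap.
Step 2: Ef = Eg / 2 = 0.702 / 2 = 0.351 eV

0.351


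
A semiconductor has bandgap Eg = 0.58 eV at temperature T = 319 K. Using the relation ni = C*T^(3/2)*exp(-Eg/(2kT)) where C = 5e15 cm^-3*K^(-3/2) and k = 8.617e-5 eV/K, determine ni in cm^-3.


Step 1: Compute kT = 8.617e-5 * 319 = 0.02748823 eV
Step 2: Exponent = -Eg/(2kT) = -0.58/(2*0.02748823) = -10.54997
Step 3: T^(3/2) = 319^1.5 = 5697.52
Step 4: ni = 5e15 * 5697.52 * exp(-10.54997) = 7.46e+14 cm^-3

7.46e+14


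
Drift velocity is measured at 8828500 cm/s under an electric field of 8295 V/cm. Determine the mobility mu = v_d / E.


Step 1: mu = v_d / E
Step 2: mu = 8828500 / 8295
Step 3: mu = 1064.32 cm^2/(V*s)

1064.32
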